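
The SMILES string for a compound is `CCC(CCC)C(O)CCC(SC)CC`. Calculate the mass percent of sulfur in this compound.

13.79%

Atom tally by fragment:
  CH3 → C:1 H:3
  CH2 → C:1 H:2
  CH(CH2CH2CH3) → C:4 H:8
  CH(OH) → C:1 H:2 O:1
  CH2 → C:1 H:2
  CH2 → C:1 H:2
  CH(SCH3) → C:2 H:4 S:1
  CH2 → C:1 H:2
  CH3 → C:1 H:3
Element totals:
  C: 13
  H: 28
  O: 1
  S: 1
Molecular formula: C13H28OS.
Molar mass = 232.426 g/mol.
Mass from S: 1 × 32.06 = 32.060 g/mol.
%S = 32.060 / 232.426 × 100 = 13.79%.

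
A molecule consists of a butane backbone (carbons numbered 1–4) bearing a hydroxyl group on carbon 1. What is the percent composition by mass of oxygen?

Atom tally by fragment:
  HOCH2 → C:1 H:3 O:1
  CH2 → C:1 H:2
  CH2 → C:1 H:2
  CH3 → C:1 H:3
Element totals:
  C: 4
  H: 10
  O: 1
Molecular formula: C4H10O.
Molar mass = 74.123 g/mol.
Mass from O: 1 × 15.999 = 15.999 g/mol.
%O = 15.999 / 74.123 × 100 = 21.58%.

21.58%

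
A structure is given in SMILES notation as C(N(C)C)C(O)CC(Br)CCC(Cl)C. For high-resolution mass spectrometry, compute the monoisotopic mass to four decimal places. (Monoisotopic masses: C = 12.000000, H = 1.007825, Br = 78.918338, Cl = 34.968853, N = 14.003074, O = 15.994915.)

285.0495

Atom tally by fragment:
  (CH3)2NCH2 → C:3 H:8 N:1
  CH(OH) → C:1 H:2 O:1
  CH2 → C:1 H:2
  CH(Br) → C:1 H:1 Br:1
  CH2 → C:1 H:2
  CH2 → C:1 H:2
  CH(Cl) → C:1 H:1 Cl:1
  CH3 → C:1 H:3
Element totals:
  C: 10
  H: 21
  Br: 1
  Cl: 1
  N: 1
  O: 1
Molecular formula: C10H21BrClNO.
  M = 10(12.0) + 21(1.007825) + 78.918338 + 34.968853 + 14.003074 + 15.994915
    = 120.000000 + 21.164325 + 78.918338 + 34.968853 + 14.003074 + 15.994915 = 285.049505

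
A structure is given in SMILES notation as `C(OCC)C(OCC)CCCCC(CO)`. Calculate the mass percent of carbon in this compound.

66.01%

Atom tally by fragment:
  C2H5OCH2 → C:3 H:7 O:1
  CH(OC2H5) → C:3 H:6 O:1
  CH2 → C:1 H:2
  CH2 → C:1 H:2
  CH2 → C:1 H:2
  CH2 → C:1 H:2
  CH2CH2OH → C:2 H:5 O:1
Element totals:
  C: 12
  H: 26
  O: 3
Molecular formula: C12H26O3.
Molar mass = 218.337 g/mol.
Mass from C: 12 × 12.011 = 144.132 g/mol.
%C = 144.132 / 218.337 × 100 = 66.01%.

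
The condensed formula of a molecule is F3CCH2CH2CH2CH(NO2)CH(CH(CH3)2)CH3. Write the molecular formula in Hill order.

Element totals:
  C: 10
  H: 18
  F: 3
  N: 1
  O: 2

C10H18F3NO2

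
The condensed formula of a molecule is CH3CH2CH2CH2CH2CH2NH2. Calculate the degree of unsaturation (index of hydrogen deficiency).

0

Atom tally by fragment:
  CH3 → C:1 H:3
  CH2 → C:1 H:2
  CH2 → C:1 H:2
  CH2 → C:1 H:2
  CH2 → C:1 H:2
  CH2NH2 → C:1 H:4 N:1
Element totals:
  C: 6
  H: 15
  N: 1
Molecular formula: C6H15N.
DoU = (2C + 2 + N − H − X) / 2 = (2·6 + 2 + 1 − 15 − 0) / 2 = 0.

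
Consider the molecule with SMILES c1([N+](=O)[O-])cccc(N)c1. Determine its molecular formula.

C6H6N2O2

Atom tally by fragment:
  benzene ring core → C:6 H:6
  (− 2 ring H displaced by substituents)
  + NO2 → N:1 O:2
  + NH2 → N:1 H:2
Element totals:
  C: 6
  H: 6
  N: 2
  O: 2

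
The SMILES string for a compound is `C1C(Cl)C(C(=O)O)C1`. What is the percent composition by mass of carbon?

Atom tally by fragment:
  cyclobutane ring core → C:4 H:8
  (− 2 ring H displaced by substituents)
  + Cl → Cl:1
  + COOH → C:1 H:1 O:2
Element totals:
  C: 5
  H: 7
  Cl: 1
  O: 2
Molecular formula: C5H7ClO2.
Molar mass = 134.559 g/mol.
Mass from C: 5 × 12.011 = 60.055 g/mol.
%C = 60.055 / 134.559 × 100 = 44.63%.

44.63%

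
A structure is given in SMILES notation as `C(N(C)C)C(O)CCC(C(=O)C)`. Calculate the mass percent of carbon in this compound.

Atom tally by fragment:
  (CH3)2NCH2 → C:3 H:8 N:1
  CH(OH) → C:1 H:2 O:1
  CH2 → C:1 H:2
  CH2 → C:1 H:2
  CH2COCH3 → C:3 H:5 O:1
Element totals:
  C: 9
  H: 19
  N: 1
  O: 2
Molecular formula: C9H19NO2.
Molar mass = 173.256 g/mol.
Mass from C: 9 × 12.011 = 108.099 g/mol.
%C = 108.099 / 173.256 × 100 = 62.39%.

62.39%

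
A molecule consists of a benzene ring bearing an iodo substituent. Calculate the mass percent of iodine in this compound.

62.20%

Atom tally by fragment:
  benzene ring core → C:6 H:6
  (− 1 ring H displaced by substituents)
  + I → I:1
Element totals:
  C: 6
  H: 5
  I: 1
Molecular formula: C6H5I.
Molar mass = 204.010 g/mol.
Mass from I: 1 × 126.904 = 126.904 g/mol.
%I = 126.904 / 204.010 × 100 = 62.20%.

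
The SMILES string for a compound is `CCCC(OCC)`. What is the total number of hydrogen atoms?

Atom tally by fragment:
  CH3 → C:1 H:3
  CH2 → C:1 H:2
  CH2 → C:1 H:2
  CH2OC2H5 → C:3 H:7 O:1
Element totals:
  C: 6
  H: 14
  O: 1

14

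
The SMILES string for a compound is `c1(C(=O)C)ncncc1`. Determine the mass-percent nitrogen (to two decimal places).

Atom tally by fragment:
  pyrimidine ring core → C:4 H:4 N:2
  (− 1 ring H displaced by substituents)
  + COCH3 → C:2 H:3 O:1
Element totals:
  C: 6
  H: 6
  N: 2
  O: 1
Molecular formula: C6H6N2O.
Molar mass = 122.127 g/mol.
Mass from N: 2 × 14.007 = 28.014 g/mol.
%N = 28.014 / 122.127 × 100 = 22.94%.

22.94%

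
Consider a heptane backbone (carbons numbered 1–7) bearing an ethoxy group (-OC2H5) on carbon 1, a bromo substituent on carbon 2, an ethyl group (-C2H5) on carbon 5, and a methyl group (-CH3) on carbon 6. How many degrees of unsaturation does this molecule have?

Atom tally by fragment:
  C2H5OCH2 → C:3 H:7 O:1
  CH(Br) → C:1 H:1 Br:1
  CH2 → C:1 H:2
  CH2 → C:1 H:2
  CH(C2H5) → C:3 H:6
  CH(CH3) → C:2 H:4
  CH3 → C:1 H:3
Element totals:
  C: 12
  H: 25
  Br: 1
  O: 1
Molecular formula: C12H25BrO.
DoU = (2C + 2 + N − H − X) / 2 = (2·12 + 2 + 0 − 25 − 1) / 2 = 0.

0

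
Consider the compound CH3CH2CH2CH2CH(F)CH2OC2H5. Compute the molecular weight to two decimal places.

148.22 g/mol

Atom tally by fragment:
  CH3 → C:1 H:3
  CH2 → C:1 H:2
  CH2 → C:1 H:2
  CH2 → C:1 H:2
  CH(F) → C:1 H:1 F:1
  CH2OC2H5 → C:3 H:7 O:1
Element totals:
  C: 8
  H: 17
  F: 1
  O: 1
Molecular formula: C8H17FO.
  M = 8(12.011) + 17(1.008) + 18.998 + 15.999
    = 96.088 + 17.136 + 18.998 + 15.999 = 148.221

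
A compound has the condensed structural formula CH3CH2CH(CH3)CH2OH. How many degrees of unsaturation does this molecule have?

0

Atom tally by fragment:
  CH3 → C:1 H:3
  CH2 → C:1 H:2
  CH(CH3) → C:2 H:4
  CH2OH → C:1 H:3 O:1
Element totals:
  C: 5
  H: 12
  O: 1
Molecular formula: C5H12O.
DoU = (2C + 2 + N − H − X) / 2 = (2·5 + 2 + 0 − 12 − 0) / 2 = 0.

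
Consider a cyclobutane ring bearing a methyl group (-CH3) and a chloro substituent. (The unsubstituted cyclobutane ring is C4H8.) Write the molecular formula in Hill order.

Atom tally by fragment:
  cyclobutane ring core → C:4 H:8
  (− 2 ring H displaced by substituents)
  + CH3 → C:1 H:3
  + Cl → Cl:1
Element totals:
  C: 5
  H: 9
  Cl: 1

C5H9Cl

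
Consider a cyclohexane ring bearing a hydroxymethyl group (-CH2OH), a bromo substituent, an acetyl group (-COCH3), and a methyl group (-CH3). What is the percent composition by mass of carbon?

48.21%

Atom tally by fragment:
  cyclohexane ring core → C:6 H:12
  (− 4 ring H displaced by substituents)
  + CH2OH → C:1 H:3 O:1
  + Br → Br:1
  + COCH3 → C:2 H:3 O:1
  + CH3 → C:1 H:3
Element totals:
  C: 10
  H: 17
  Br: 1
  O: 2
Molecular formula: C10H17BrO2.
Molar mass = 249.148 g/mol.
Mass from C: 10 × 12.011 = 120.110 g/mol.
%C = 120.110 / 249.148 × 100 = 48.21%.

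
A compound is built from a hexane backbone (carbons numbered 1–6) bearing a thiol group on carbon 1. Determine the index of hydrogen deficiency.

Atom tally by fragment:
  HSCH2 → C:1 H:3 S:1
  CH2 → C:1 H:2
  CH2 → C:1 H:2
  CH2 → C:1 H:2
  CH2 → C:1 H:2
  CH3 → C:1 H:3
Element totals:
  C: 6
  H: 14
  S: 1
Molecular formula: C6H14S.
DoU = (2C + 2 + N − H − X) / 2 = (2·6 + 2 + 0 − 14 − 0) / 2 = 0.

0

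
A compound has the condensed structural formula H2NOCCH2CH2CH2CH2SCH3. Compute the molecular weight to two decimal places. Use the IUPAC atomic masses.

147.24 g/mol

Atom tally by fragment:
  H2NOCCH2 → C:2 H:4 O:1 N:1
  CH2 → C:1 H:2
  CH2 → C:1 H:2
  CH2SCH3 → C:2 H:5 S:1
Element totals:
  C: 6
  H: 13
  N: 1
  O: 1
  S: 1
Molecular formula: C6H13NOS.
  M = 6(12.011) + 13(1.008) + 14.007 + 15.999 + 32.06
    = 72.066 + 13.104 + 14.007 + 15.999 + 32.060 = 147.236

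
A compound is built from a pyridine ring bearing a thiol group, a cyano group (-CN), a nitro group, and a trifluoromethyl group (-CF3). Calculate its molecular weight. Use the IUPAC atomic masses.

249.17 g/mol

Atom tally by fragment:
  pyridine ring core → C:5 H:5 N:1
  (− 4 ring H displaced by substituents)
  + SH → S:1 H:1
  + CN → C:1 N:1
  + NO2 → N:1 O:2
  + CF3 → C:1 F:3
Element totals:
  C: 7
  H: 2
  F: 3
  N: 3
  O: 2
  S: 1
Molecular formula: C7H2F3N3O2S.
  M = 7(12.011) + 2(1.008) + 3(18.998) + 3(14.007) + 2(15.999) + 32.06
    = 84.077 + 2.016 + 56.994 + 42.021 + 31.998 + 32.060 = 249.166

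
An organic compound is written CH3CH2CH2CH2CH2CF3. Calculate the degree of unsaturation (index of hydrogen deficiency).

0

Atom tally by fragment:
  CH3 → C:1 H:3
  CH2 → C:1 H:2
  CH2 → C:1 H:2
  CH2 → C:1 H:2
  CH2CF3 → C:2 H:2 F:3
Element totals:
  C: 6
  H: 11
  F: 3
Molecular formula: C6H11F3.
DoU = (2C + 2 + N − H − X) / 2 = (2·6 + 2 + 0 − 11 − 3) / 2 = 0.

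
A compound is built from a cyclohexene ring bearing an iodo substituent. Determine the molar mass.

Atom tally by fragment:
  cyclohexene ring core → C:6 H:10
  (− 1 ring H displaced by substituents)
  + I → I:1
Element totals:
  C: 6
  H: 9
  I: 1
Molecular formula: C6H9I.
  M = 6(12.011) + 9(1.008) + 126.904
    = 72.066 + 9.072 + 126.904 = 208.042

208.04 g/mol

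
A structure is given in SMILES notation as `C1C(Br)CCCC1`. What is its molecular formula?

C6H11Br

Atom tally by fragment:
  cyclohexane ring core → C:6 H:12
  (− 1 ring H displaced by substituents)
  + Br → Br:1
Element totals:
  C: 6
  H: 11
  Br: 1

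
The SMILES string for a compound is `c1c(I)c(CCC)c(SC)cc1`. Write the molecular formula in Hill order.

C10H13IS

Atom tally by fragment:
  benzene ring core → C:6 H:6
  (− 3 ring H displaced by substituents)
  + I → I:1
  + CH2CH2CH3 → C:3 H:7
  + SCH3 → C:1 H:3 S:1
Element totals:
  C: 10
  H: 13
  I: 1
  S: 1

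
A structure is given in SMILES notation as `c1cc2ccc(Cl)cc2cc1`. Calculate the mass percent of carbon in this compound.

Atom tally by fragment:
  naphthalene ring system core → C:10 H:8
  (− 1 ring H displaced by substituents)
  + Cl → Cl:1
Element totals:
  C: 10
  H: 7
  Cl: 1
Molecular formula: C10H7Cl.
Molar mass = 162.616 g/mol.
Mass from C: 10 × 12.011 = 120.110 g/mol.
%C = 120.110 / 162.616 × 100 = 73.86%.

73.86%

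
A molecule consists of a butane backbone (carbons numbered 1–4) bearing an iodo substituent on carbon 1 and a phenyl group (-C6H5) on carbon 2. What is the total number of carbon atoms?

Atom tally by fragment:
  ICH2 → C:1 H:2 I:1
  CH(C6H5) → C:7 H:6
  CH2 → C:1 H:2
  CH3 → C:1 H:3
Element totals:
  C: 10
  H: 13
  I: 1

10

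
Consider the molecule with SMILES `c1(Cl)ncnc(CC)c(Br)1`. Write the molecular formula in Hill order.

C6H6BrClN2

Atom tally by fragment:
  pyrimidine ring core → C:4 H:4 N:2
  (− 3 ring H displaced by substituents)
  + Cl → Cl:1
  + C2H5 → C:2 H:5
  + Br → Br:1
Element totals:
  C: 6
  H: 6
  Br: 1
  Cl: 1
  N: 2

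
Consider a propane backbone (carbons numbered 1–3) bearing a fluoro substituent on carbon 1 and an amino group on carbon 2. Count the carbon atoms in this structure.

Atom tally by fragment:
  FCH2 → C:1 H:2 F:1
  CH(NH2) → C:1 H:3 N:1
  CH3 → C:1 H:3
Element totals:
  C: 3
  H: 8
  F: 1
  N: 1

3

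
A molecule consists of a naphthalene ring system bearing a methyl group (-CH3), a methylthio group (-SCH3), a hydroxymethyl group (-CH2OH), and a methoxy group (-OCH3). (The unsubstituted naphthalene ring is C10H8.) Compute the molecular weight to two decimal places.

248.34 g/mol

Atom tally by fragment:
  naphthalene ring system core → C:10 H:8
  (− 4 ring H displaced by substituents)
  + CH3 → C:1 H:3
  + SCH3 → C:1 H:3 S:1
  + CH2OH → C:1 H:3 O:1
  + OCH3 → C:1 H:3 O:1
Element totals:
  C: 14
  H: 16
  O: 2
  S: 1
Molecular formula: C14H16O2S.
  M = 14(12.011) + 16(1.008) + 2(15.999) + 32.06
    = 168.154 + 16.128 + 31.998 + 32.060 = 248.340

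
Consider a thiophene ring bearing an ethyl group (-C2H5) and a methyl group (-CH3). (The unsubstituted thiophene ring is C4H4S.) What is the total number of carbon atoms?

7

Atom tally by fragment:
  thiophene ring core → C:4 H:4 S:1
  (− 2 ring H displaced by substituents)
  + C2H5 → C:2 H:5
  + CH3 → C:1 H:3
Element totals:
  C: 7
  H: 10
  S: 1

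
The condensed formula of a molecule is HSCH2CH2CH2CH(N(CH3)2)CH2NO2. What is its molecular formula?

Element totals:
  C: 7
  H: 16
  N: 2
  O: 2
  S: 1

C7H16N2O2S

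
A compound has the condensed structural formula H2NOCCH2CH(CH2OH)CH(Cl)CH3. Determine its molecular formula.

Atom tally by fragment:
  H2NOCCH2 → C:2 H:4 O:1 N:1
  CH(CH2OH) → C:2 H:4 O:1
  CH(Cl) → C:1 H:1 Cl:1
  CH3 → C:1 H:3
Element totals:
  C: 6
  H: 12
  Cl: 1
  N: 1
  O: 2

C6H12ClNO2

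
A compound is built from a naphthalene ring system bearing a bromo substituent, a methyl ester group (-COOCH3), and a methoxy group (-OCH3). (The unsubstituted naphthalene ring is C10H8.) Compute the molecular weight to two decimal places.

Atom tally by fragment:
  naphthalene ring system core → C:10 H:8
  (− 3 ring H displaced by substituents)
  + Br → Br:1
  + COOCH3 → C:2 H:3 O:2
  + OCH3 → C:1 H:3 O:1
Element totals:
  C: 13
  H: 11
  Br: 1
  O: 3
Molecular formula: C13H11BrO3.
  M = 13(12.011) + 11(1.008) + 79.904 + 3(15.999)
    = 156.143 + 11.088 + 79.904 + 47.997 = 295.132

295.13 g/mol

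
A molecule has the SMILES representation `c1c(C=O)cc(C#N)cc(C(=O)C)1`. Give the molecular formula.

C10H7NO2

Atom tally by fragment:
  benzene ring core → C:6 H:6
  (− 3 ring H displaced by substituents)
  + CHO → C:1 H:1 O:1
  + CN → C:1 N:1
  + COCH3 → C:2 H:3 O:1
Element totals:
  C: 10
  H: 7
  N: 1
  O: 2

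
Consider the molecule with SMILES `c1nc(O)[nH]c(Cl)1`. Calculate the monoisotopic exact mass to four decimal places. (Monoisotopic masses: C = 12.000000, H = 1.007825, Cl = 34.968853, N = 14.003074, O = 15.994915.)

Atom tally by fragment:
  imidazole ring core → C:3 H:4 N:2
  (− 2 ring H displaced by substituents)
  + OH → O:1 H:1
  + Cl → Cl:1
Element totals:
  C: 3
  H: 3
  Cl: 1
  N: 2
  O: 1
Molecular formula: C3H3ClN2O.
  M = 3(12.0) + 3(1.007825) + 34.968853 + 2(14.003074) + 15.994915
    = 36.000000 + 3.023475 + 34.968853 + 28.006148 + 15.994915 = 117.993391

117.9934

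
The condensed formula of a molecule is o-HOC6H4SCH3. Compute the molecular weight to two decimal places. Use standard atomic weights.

140.20 g/mol

Atom tally by fragment:
  benzene ring core → C:6 H:6
  (− 2 ring H displaced by substituents)
  + OH → O:1 H:1
  + SCH3 → C:1 H:3 S:1
Element totals:
  C: 7
  H: 8
  O: 1
  S: 1
Molecular formula: C7H8OS.
  M = 7(12.011) + 8(1.008) + 15.999 + 32.06
    = 84.077 + 8.064 + 15.999 + 32.060 = 140.200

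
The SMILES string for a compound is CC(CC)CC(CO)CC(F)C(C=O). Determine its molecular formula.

C11H21FO2

Atom tally by fragment:
  CH3 → C:1 H:3
  CH(C2H5) → C:3 H:6
  CH2 → C:1 H:2
  CH(CH2OH) → C:2 H:4 O:1
  CH2 → C:1 H:2
  CH(F) → C:1 H:1 F:1
  CH2CHO → C:2 H:3 O:1
Element totals:
  C: 11
  H: 21
  F: 1
  O: 2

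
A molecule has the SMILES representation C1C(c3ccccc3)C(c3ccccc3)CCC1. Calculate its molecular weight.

236.36 g/mol

Atom tally by fragment:
  cyclohexane ring core → C:6 H:12
  (− 2 ring H displaced by substituents)
  + C6H5 → C:6 H:5
  + C6H5 → C:6 H:5
Element totals:
  C: 18
  H: 20
Molecular formula: C18H20.
  M = 18(12.011) + 20(1.008)
    = 216.198 + 20.160 = 236.358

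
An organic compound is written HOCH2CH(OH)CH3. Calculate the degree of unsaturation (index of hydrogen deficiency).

Atom tally by fragment:
  HOCH2 → C:1 H:3 O:1
  CH(OH) → C:1 H:2 O:1
  CH3 → C:1 H:3
Element totals:
  C: 3
  H: 8
  O: 2
Molecular formula: C3H8O2.
DoU = (2C + 2 + N − H − X) / 2 = (2·3 + 2 + 0 − 8 − 0) / 2 = 0.

0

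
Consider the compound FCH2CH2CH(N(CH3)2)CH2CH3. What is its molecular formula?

Atom tally by fragment:
  FCH2 → C:1 H:2 F:1
  CH2 → C:1 H:2
  CH(N(CH3)2) → C:3 H:7 N:1
  CH2 → C:1 H:2
  CH3 → C:1 H:3
Element totals:
  C: 7
  H: 16
  F: 1
  N: 1

C7H16FN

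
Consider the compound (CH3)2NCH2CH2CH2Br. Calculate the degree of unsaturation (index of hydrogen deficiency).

Atom tally by fragment:
  (CH3)2NCH2 → C:3 H:8 N:1
  CH2 → C:1 H:2
  CH2Br → C:1 H:2 Br:1
Element totals:
  C: 5
  H: 12
  Br: 1
  N: 1
Molecular formula: C5H12BrN.
DoU = (2C + 2 + N − H − X) / 2 = (2·5 + 2 + 1 − 12 − 1) / 2 = 0.

0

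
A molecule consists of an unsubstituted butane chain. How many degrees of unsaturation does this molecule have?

Atom tally by fragment:
  CH3 → C:1 H:3
  CH2 → C:1 H:2
  CH2 → C:1 H:2
  CH3 → C:1 H:3
Element totals:
  C: 4
  H: 10
Molecular formula: C4H10.
DoU = (2C + 2 + N − H − X) / 2 = (2·4 + 2 + 0 − 10 − 0) / 2 = 0.

0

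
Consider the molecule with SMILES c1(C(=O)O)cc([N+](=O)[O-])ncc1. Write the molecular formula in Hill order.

Atom tally by fragment:
  pyridine ring core → C:5 H:5 N:1
  (− 2 ring H displaced by substituents)
  + COOH → C:1 H:1 O:2
  + NO2 → N:1 O:2
Element totals:
  C: 6
  H: 4
  N: 2
  O: 4

C6H4N2O4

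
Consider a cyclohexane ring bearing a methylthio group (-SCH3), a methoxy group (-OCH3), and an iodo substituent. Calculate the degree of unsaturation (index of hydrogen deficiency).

1

Atom tally by fragment:
  cyclohexane ring core → C:6 H:12
  (− 3 ring H displaced by substituents)
  + SCH3 → C:1 H:3 S:1
  + OCH3 → C:1 H:3 O:1
  + I → I:1
Element totals:
  C: 8
  H: 15
  I: 1
  O: 1
  S: 1
Molecular formula: C8H15IOS.
DoU = (2C + 2 + N − H − X) / 2 = (2·8 + 2 + 0 − 15 − 1) / 2 = 1.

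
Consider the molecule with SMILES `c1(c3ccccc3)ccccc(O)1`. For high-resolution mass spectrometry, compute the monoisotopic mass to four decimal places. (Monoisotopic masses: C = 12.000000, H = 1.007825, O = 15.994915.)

Atom tally by fragment:
  benzene ring core → C:6 H:6
  (− 2 ring H displaced by substituents)
  + C6H5 → C:6 H:5
  + OH → O:1 H:1
Element totals:
  C: 12
  H: 10
  O: 1
Molecular formula: C12H10O.
  M = 12(12.0) + 10(1.007825) + 15.994915
    = 144.000000 + 10.078250 + 15.994915 = 170.073165

170.0732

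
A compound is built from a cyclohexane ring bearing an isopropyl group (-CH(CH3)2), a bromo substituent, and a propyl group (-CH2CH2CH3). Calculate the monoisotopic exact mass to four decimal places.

Atom tally by fragment:
  cyclohexane ring core → C:6 H:12
  (− 3 ring H displaced by substituents)
  + CH(CH3)2 → C:3 H:7
  + Br → Br:1
  + CH2CH2CH3 → C:3 H:7
Element totals:
  C: 12
  H: 23
  Br: 1
Molecular formula: C12H23Br.
  M = 12(12.0) + 23(1.007825) + 78.918338
    = 144.000000 + 23.179975 + 78.918338 = 246.098313

246.0983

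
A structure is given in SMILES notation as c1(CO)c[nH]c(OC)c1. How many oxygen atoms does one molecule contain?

Atom tally by fragment:
  pyrrole ring core → C:4 H:5 N:1
  (− 2 ring H displaced by substituents)
  + CH2OH → C:1 H:3 O:1
  + OCH3 → C:1 H:3 O:1
Element totals:
  C: 6
  H: 9
  N: 1
  O: 2

2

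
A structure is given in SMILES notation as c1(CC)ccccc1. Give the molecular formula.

Atom tally by fragment:
  benzene ring core → C:6 H:6
  (− 1 ring H displaced by substituents)
  + C2H5 → C:2 H:5
Element totals:
  C: 8
  H: 10

C8H10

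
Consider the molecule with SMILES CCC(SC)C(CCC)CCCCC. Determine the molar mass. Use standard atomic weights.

Atom tally by fragment:
  CH3 → C:1 H:3
  CH2 → C:1 H:2
  CH(SCH3) → C:2 H:4 S:1
  CH(CH2CH2CH3) → C:4 H:8
  CH2 → C:1 H:2
  CH2 → C:1 H:2
  CH2 → C:1 H:2
  CH2 → C:1 H:2
  CH3 → C:1 H:3
Element totals:
  C: 13
  H: 28
  S: 1
Molecular formula: C13H28S.
  M = 13(12.011) + 28(1.008) + 32.06
    = 156.143 + 28.224 + 32.060 = 216.427

216.43 g/mol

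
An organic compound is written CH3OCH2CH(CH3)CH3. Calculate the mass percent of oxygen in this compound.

18.15%

Element totals:
  C: 5
  H: 12
  O: 1
Molecular formula: C5H12O.
Molar mass = 88.150 g/mol.
Mass from O: 1 × 15.999 = 15.999 g/mol.
%O = 15.999 / 88.150 × 100 = 18.15%.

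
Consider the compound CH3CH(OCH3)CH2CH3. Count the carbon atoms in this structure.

Element totals:
  C: 5
  H: 12
  O: 1

5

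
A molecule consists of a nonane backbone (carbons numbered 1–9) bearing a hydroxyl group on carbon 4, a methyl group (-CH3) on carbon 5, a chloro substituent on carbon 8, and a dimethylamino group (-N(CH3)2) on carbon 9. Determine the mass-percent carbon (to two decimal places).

61.13%

Atom tally by fragment:
  CH3 → C:1 H:3
  CH2 → C:1 H:2
  CH2 → C:1 H:2
  CH(OH) → C:1 H:2 O:1
  CH(CH3) → C:2 H:4
  CH2 → C:1 H:2
  CH2 → C:1 H:2
  CH(Cl) → C:1 H:1 Cl:1
  CH2N(CH3)2 → C:3 H:8 N:1
Element totals:
  C: 12
  H: 26
  Cl: 1
  N: 1
  O: 1
Molecular formula: C12H26ClNO.
Molar mass = 235.796 g/mol.
Mass from C: 12 × 12.011 = 144.132 g/mol.
%C = 144.132 / 235.796 × 100 = 61.13%.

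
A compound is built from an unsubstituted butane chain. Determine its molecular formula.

Atom tally by fragment:
  CH3 → C:1 H:3
  CH2 → C:1 H:2
  CH2 → C:1 H:2
  CH3 → C:1 H:3
Element totals:
  C: 4
  H: 10

C4H10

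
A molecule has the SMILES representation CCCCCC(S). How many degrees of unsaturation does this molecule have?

Atom tally by fragment:
  CH3 → C:1 H:3
  CH2 → C:1 H:2
  CH2 → C:1 H:2
  CH2 → C:1 H:2
  CH2 → C:1 H:2
  CH2SH → C:1 H:3 S:1
Element totals:
  C: 6
  H: 14
  S: 1
Molecular formula: C6H14S.
DoU = (2C + 2 + N − H − X) / 2 = (2·6 + 2 + 0 − 14 − 0) / 2 = 0.

0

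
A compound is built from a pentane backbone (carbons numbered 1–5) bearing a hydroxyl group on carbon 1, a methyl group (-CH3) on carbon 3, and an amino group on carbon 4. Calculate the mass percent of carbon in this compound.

Atom tally by fragment:
  HOCH2 → C:1 H:3 O:1
  CH2 → C:1 H:2
  CH(CH3) → C:2 H:4
  CH(NH2) → C:1 H:3 N:1
  CH3 → C:1 H:3
Element totals:
  C: 6
  H: 15
  N: 1
  O: 1
Molecular formula: C6H15NO.
Molar mass = 117.192 g/mol.
Mass from C: 6 × 12.011 = 72.066 g/mol.
%C = 72.066 / 117.192 × 100 = 61.49%.

61.49%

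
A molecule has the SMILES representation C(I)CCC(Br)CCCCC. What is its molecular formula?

C9H18BrI

Atom tally by fragment:
  ICH2 → C:1 H:2 I:1
  CH2 → C:1 H:2
  CH2 → C:1 H:2
  CH(Br) → C:1 H:1 Br:1
  CH2 → C:1 H:2
  CH2 → C:1 H:2
  CH2 → C:1 H:2
  CH2 → C:1 H:2
  CH3 → C:1 H:3
Element totals:
  C: 9
  H: 18
  Br: 1
  I: 1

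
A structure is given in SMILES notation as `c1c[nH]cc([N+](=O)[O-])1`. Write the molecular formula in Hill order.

Atom tally by fragment:
  pyrrole ring core → C:4 H:5 N:1
  (− 1 ring H displaced by substituents)
  + NO2 → N:1 O:2
Element totals:
  C: 4
  H: 4
  N: 2
  O: 2

C4H4N2O2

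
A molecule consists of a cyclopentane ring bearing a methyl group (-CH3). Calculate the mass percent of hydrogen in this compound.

14.37%

Atom tally by fragment:
  cyclopentane ring core → C:5 H:10
  (− 1 ring H displaced by substituents)
  + CH3 → C:1 H:3
Element totals:
  C: 6
  H: 12
Molecular formula: C6H12.
Molar mass = 84.162 g/mol.
Mass from H: 12 × 1.008 = 12.096 g/mol.
%H = 12.096 / 84.162 × 100 = 14.37%.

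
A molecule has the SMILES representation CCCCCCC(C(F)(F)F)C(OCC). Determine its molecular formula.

C11H21F3O

Atom tally by fragment:
  CH3 → C:1 H:3
  CH2 → C:1 H:2
  CH2 → C:1 H:2
  CH2 → C:1 H:2
  CH2 → C:1 H:2
  CH2 → C:1 H:2
  CH(CF3) → C:2 H:1 F:3
  CH2OC2H5 → C:3 H:7 O:1
Element totals:
  C: 11
  H: 21
  F: 3
  O: 1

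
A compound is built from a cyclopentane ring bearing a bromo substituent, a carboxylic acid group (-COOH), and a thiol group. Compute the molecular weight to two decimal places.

Atom tally by fragment:
  cyclopentane ring core → C:5 H:10
  (− 3 ring H displaced by substituents)
  + Br → Br:1
  + COOH → C:1 H:1 O:2
  + SH → S:1 H:1
Element totals:
  C: 6
  H: 9
  Br: 1
  O: 2
  S: 1
Molecular formula: C6H9BrO2S.
  M = 6(12.011) + 9(1.008) + 79.904 + 2(15.999) + 32.06
    = 72.066 + 9.072 + 79.904 + 31.998 + 32.060 = 225.100

225.10 g/mol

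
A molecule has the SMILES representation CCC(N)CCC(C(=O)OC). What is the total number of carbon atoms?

8

Atom tally by fragment:
  CH3 → C:1 H:3
  CH2 → C:1 H:2
  CH(NH2) → C:1 H:3 N:1
  CH2 → C:1 H:2
  CH2 → C:1 H:2
  CH2COOCH3 → C:3 H:5 O:2
Element totals:
  C: 8
  H: 17
  N: 1
  O: 2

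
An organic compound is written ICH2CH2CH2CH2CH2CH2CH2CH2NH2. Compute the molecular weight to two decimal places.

255.14 g/mol

Element totals:
  C: 8
  H: 18
  I: 1
  N: 1
Molecular formula: C8H18IN.
  M = 8(12.011) + 18(1.008) + 126.904 + 14.007
    = 96.088 + 18.144 + 126.904 + 14.007 = 255.143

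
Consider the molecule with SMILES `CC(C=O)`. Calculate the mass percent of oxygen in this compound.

27.55%

Atom tally by fragment:
  CH3 → C:1 H:3
  CH2CHO → C:2 H:3 O:1
Element totals:
  C: 3
  H: 6
  O: 1
Molecular formula: C3H6O.
Molar mass = 58.080 g/mol.
Mass from O: 1 × 15.999 = 15.999 g/mol.
%O = 15.999 / 58.080 × 100 = 27.55%.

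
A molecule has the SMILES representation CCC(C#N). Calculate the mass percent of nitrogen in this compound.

20.27%

Atom tally by fragment:
  CH3 → C:1 H:3
  CH2 → C:1 H:2
  CH2CN → C:2 H:2 N:1
Element totals:
  C: 4
  H: 7
  N: 1
Molecular formula: C4H7N.
Molar mass = 69.107 g/mol.
Mass from N: 1 × 14.007 = 14.007 g/mol.
%N = 14.007 / 69.107 × 100 = 20.27%.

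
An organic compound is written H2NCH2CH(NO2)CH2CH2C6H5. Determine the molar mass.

Element totals:
  C: 10
  H: 14
  N: 2
  O: 2
Molecular formula: C10H14N2O2.
  M = 10(12.011) + 14(1.008) + 2(14.007) + 2(15.999)
    = 120.110 + 14.112 + 28.014 + 31.998 = 194.234

194.23 g/mol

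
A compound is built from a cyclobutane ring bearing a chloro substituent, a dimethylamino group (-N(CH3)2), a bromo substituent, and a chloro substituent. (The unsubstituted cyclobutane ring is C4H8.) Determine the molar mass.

246.96 g/mol

Atom tally by fragment:
  cyclobutane ring core → C:4 H:8
  (− 4 ring H displaced by substituents)
  + Cl → Cl:1
  + N(CH3)2 → N:1 C:2 H:6
  + Br → Br:1
  + Cl → Cl:1
Element totals:
  C: 6
  H: 10
  Br: 1
  Cl: 2
  N: 1
Molecular formula: C6H10BrCl2N.
  M = 6(12.011) + 10(1.008) + 79.904 + 2(35.45) + 14.007
    = 72.066 + 10.080 + 79.904 + 70.900 + 14.007 = 246.957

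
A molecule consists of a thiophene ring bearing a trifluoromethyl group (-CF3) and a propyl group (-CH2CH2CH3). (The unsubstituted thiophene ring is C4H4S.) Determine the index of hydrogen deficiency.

Atom tally by fragment:
  thiophene ring core → C:4 H:4 S:1
  (− 2 ring H displaced by substituents)
  + CF3 → C:1 F:3
  + CH2CH2CH3 → C:3 H:7
Element totals:
  C: 8
  H: 9
  F: 3
  S: 1
Molecular formula: C8H9F3S.
DoU = (2C + 2 + N − H − X) / 2 = (2·8 + 2 + 0 − 9 − 3) / 2 = 3.

3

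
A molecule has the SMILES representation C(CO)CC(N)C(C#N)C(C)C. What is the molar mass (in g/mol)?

170.26 g/mol

Atom tally by fragment:
  HOCH2CH2 → C:2 H:5 O:1
  CH2 → C:1 H:2
  CH(NH2) → C:1 H:3 N:1
  CH(CN) → C:2 H:1 N:1
  CH(CH3) → C:2 H:4
  CH3 → C:1 H:3
Element totals:
  C: 9
  H: 18
  N: 2
  O: 1
Molecular formula: C9H18N2O.
  M = 9(12.011) + 18(1.008) + 2(14.007) + 15.999
    = 108.099 + 18.144 + 28.014 + 15.999 = 170.256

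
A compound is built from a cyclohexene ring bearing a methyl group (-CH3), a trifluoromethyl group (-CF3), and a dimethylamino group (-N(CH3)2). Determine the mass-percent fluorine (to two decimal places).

27.50%

Atom tally by fragment:
  cyclohexene ring core → C:6 H:10
  (− 3 ring H displaced by substituents)
  + CH3 → C:1 H:3
  + CF3 → C:1 F:3
  + N(CH3)2 → N:1 C:2 H:6
Element totals:
  C: 10
  H: 16
  F: 3
  N: 1
Molecular formula: C10H16F3N.
Molar mass = 207.239 g/mol.
Mass from F: 3 × 18.998 = 56.994 g/mol.
%F = 56.994 / 207.239 × 100 = 27.50%.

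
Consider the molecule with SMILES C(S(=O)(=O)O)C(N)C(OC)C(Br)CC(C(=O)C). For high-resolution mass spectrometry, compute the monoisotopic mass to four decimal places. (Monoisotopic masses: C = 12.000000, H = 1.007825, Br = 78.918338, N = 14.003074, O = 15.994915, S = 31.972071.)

331.0089

Atom tally by fragment:
  HO3SCH2 → C:1 H:3 S:1 O:3
  CH(NH2) → C:1 H:3 N:1
  CH(OCH3) → C:2 H:4 O:1
  CH(Br) → C:1 H:1 Br:1
  CH2 → C:1 H:2
  CH2COCH3 → C:3 H:5 O:1
Element totals:
  C: 9
  H: 18
  Br: 1
  N: 1
  O: 5
  S: 1
Molecular formula: C9H18BrNO5S.
  M = 9(12.0) + 18(1.007825) + 78.918338 + 14.003074 + 5(15.994915) + 31.972071
    = 108.000000 + 18.140850 + 78.918338 + 14.003074 + 79.974575 + 31.972071 = 331.008908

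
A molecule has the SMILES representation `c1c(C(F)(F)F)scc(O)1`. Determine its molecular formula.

C5H3F3OS

Atom tally by fragment:
  thiophene ring core → C:4 H:4 S:1
  (− 2 ring H displaced by substituents)
  + CF3 → C:1 F:3
  + OH → O:1 H:1
Element totals:
  C: 5
  H: 3
  F: 3
  O: 1
  S: 1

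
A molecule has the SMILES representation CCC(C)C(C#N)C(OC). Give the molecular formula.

C8H15NO

Atom tally by fragment:
  CH3 → C:1 H:3
  CH2 → C:1 H:2
  CH(CH3) → C:2 H:4
  CH(CN) → C:2 H:1 N:1
  CH2OCH3 → C:2 H:5 O:1
Element totals:
  C: 8
  H: 15
  N: 1
  O: 1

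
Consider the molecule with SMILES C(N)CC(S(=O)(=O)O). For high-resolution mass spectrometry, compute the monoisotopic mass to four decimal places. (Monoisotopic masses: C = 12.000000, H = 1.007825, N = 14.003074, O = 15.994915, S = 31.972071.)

Atom tally by fragment:
  H2NCH2 → C:1 H:4 N:1
  CH2 → C:1 H:2
  CH2SO3H → C:1 H:3 S:1 O:3
Element totals:
  C: 3
  H: 9
  N: 1
  O: 3
  S: 1
Molecular formula: C3H9NO3S.
  M = 3(12.0) + 9(1.007825) + 14.003074 + 3(15.994915) + 31.972071
    = 36.000000 + 9.070425 + 14.003074 + 47.984745 + 31.972071 = 139.030315

139.0303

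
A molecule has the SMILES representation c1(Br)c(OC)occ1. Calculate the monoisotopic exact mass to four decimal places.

Atom tally by fragment:
  furan ring core → C:4 H:4 O:1
  (− 2 ring H displaced by substituents)
  + Br → Br:1
  + OCH3 → C:1 H:3 O:1
Element totals:
  C: 5
  H: 5
  Br: 1
  O: 2
Molecular formula: C5H5BrO2.
  M = 5(12.0) + 5(1.007825) + 78.918338 + 2(15.994915)
    = 60.000000 + 5.039125 + 78.918338 + 31.989830 = 175.947293

175.9473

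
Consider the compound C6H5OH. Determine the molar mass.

Element totals:
  C: 6
  H: 6
  O: 1
Molecular formula: C6H6O.
  M = 6(12.011) + 6(1.008) + 15.999
    = 72.066 + 6.048 + 15.999 = 94.113

94.11 g/mol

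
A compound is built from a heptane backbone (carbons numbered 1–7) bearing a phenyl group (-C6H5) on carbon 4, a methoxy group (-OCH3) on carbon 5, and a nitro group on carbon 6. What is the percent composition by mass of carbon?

Atom tally by fragment:
  CH3 → C:1 H:3
  CH2 → C:1 H:2
  CH2 → C:1 H:2
  CH(C6H5) → C:7 H:6
  CH(OCH3) → C:2 H:4 O:1
  CH(NO2) → C:1 H:1 N:1 O:2
  CH3 → C:1 H:3
Element totals:
  C: 14
  H: 21
  N: 1
  O: 3
Molecular formula: C14H21NO3.
Molar mass = 251.326 g/mol.
Mass from C: 14 × 12.011 = 168.154 g/mol.
%C = 168.154 / 251.326 × 100 = 66.91%.

66.91%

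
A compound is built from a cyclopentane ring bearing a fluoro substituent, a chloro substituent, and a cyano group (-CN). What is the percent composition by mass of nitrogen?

9.49%

Atom tally by fragment:
  cyclopentane ring core → C:5 H:10
  (− 3 ring H displaced by substituents)
  + F → F:1
  + Cl → Cl:1
  + CN → C:1 N:1
Element totals:
  C: 6
  H: 7
  Cl: 1
  F: 1
  N: 1
Molecular formula: C6H7ClFN.
Molar mass = 147.577 g/mol.
Mass from N: 1 × 14.007 = 14.007 g/mol.
%N = 14.007 / 147.577 × 100 = 9.49%.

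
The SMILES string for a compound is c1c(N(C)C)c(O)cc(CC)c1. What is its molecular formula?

Atom tally by fragment:
  benzene ring core → C:6 H:6
  (− 3 ring H displaced by substituents)
  + N(CH3)2 → N:1 C:2 H:6
  + OH → O:1 H:1
  + C2H5 → C:2 H:5
Element totals:
  C: 10
  H: 15
  N: 1
  O: 1

C10H15NO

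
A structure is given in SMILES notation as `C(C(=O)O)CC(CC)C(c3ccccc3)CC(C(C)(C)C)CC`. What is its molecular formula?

C21H34O2

Atom tally by fragment:
  HOOCCH2 → C:2 H:3 O:2
  CH2 → C:1 H:2
  CH(C2H5) → C:3 H:6
  CH(C6H5) → C:7 H:6
  CH2 → C:1 H:2
  CH(C(CH3)3) → C:5 H:10
  CH2 → C:1 H:2
  CH3 → C:1 H:3
Element totals:
  C: 21
  H: 34
  O: 2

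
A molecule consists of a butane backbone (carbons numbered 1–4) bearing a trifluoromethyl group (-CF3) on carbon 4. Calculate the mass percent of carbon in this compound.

Atom tally by fragment:
  CH3 → C:1 H:3
  CH2 → C:1 H:2
  CH2 → C:1 H:2
  CH2CF3 → C:2 H:2 F:3
Element totals:
  C: 5
  H: 9
  F: 3
Molecular formula: C5H9F3.
Molar mass = 126.121 g/mol.
Mass from C: 5 × 12.011 = 60.055 g/mol.
%C = 60.055 / 126.121 × 100 = 47.62%.

47.62%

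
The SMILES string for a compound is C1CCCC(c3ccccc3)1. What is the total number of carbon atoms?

Atom tally by fragment:
  cyclopentane ring core → C:5 H:10
  (− 1 ring H displaced by substituents)
  + C6H5 → C:6 H:5
Element totals:
  C: 11
  H: 14

11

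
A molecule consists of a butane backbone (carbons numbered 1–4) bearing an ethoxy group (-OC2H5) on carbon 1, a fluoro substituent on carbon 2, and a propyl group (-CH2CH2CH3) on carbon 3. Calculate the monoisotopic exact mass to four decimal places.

162.1420

Atom tally by fragment:
  C2H5OCH2 → C:3 H:7 O:1
  CH(F) → C:1 H:1 F:1
  CH(CH2CH2CH3) → C:4 H:8
  CH3 → C:1 H:3
Element totals:
  C: 9
  H: 19
  F: 1
  O: 1
Molecular formula: C9H19FO.
  M = 9(12.0) + 19(1.007825) + 18.998403 + 15.994915
    = 108.000000 + 19.148675 + 18.998403 + 15.994915 = 162.141993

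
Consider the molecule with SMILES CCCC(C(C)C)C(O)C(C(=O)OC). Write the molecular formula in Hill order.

Atom tally by fragment:
  CH3 → C:1 H:3
  CH2 → C:1 H:2
  CH2 → C:1 H:2
  CH(CH(CH3)2) → C:4 H:8
  CH(OH) → C:1 H:2 O:1
  CH2COOCH3 → C:3 H:5 O:2
Element totals:
  C: 11
  H: 22
  O: 3

C11H22O3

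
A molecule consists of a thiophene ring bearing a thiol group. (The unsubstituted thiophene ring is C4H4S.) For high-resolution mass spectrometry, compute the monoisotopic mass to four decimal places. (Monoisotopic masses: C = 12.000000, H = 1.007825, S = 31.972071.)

Atom tally by fragment:
  thiophene ring core → C:4 H:4 S:1
  (− 1 ring H displaced by substituents)
  + SH → S:1 H:1
Element totals:
  C: 4
  H: 4
  S: 2
Molecular formula: C4H4S2.
  M = 4(12.0) + 4(1.007825) + 2(31.972071)
    = 48.000000 + 4.031300 + 63.944142 = 115.975442

115.9754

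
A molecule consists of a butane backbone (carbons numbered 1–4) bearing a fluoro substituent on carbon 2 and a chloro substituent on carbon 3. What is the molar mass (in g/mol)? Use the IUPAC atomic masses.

110.56 g/mol

Atom tally by fragment:
  CH3 → C:1 H:3
  CH(F) → C:1 H:1 F:1
  CH(Cl) → C:1 H:1 Cl:1
  CH3 → C:1 H:3
Element totals:
  C: 4
  H: 8
  Cl: 1
  F: 1
Molecular formula: C4H8ClF.
  M = 4(12.011) + 8(1.008) + 35.45 + 18.998
    = 48.044 + 8.064 + 35.450 + 18.998 = 110.556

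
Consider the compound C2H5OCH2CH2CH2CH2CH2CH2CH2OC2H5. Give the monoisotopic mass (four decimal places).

188.1776

Atom tally by fragment:
  C2H5OCH2 → C:3 H:7 O:1
  CH2 → C:1 H:2
  CH2 → C:1 H:2
  CH2 → C:1 H:2
  CH2 → C:1 H:2
  CH2 → C:1 H:2
  CH2OC2H5 → C:3 H:7 O:1
Element totals:
  C: 11
  H: 24
  O: 2
Molecular formula: C11H24O2.
  M = 11(12.0) + 24(1.007825) + 2(15.994915)
    = 132.000000 + 24.187800 + 31.989830 = 188.177630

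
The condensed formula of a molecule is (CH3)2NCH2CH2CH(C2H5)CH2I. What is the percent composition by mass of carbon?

Atom tally by fragment:
  (CH3)2NCH2 → C:3 H:8 N:1
  CH2 → C:1 H:2
  CH(C2H5) → C:3 H:6
  CH2I → C:1 H:2 I:1
Element totals:
  C: 8
  H: 18
  I: 1
  N: 1
Molecular formula: C8H18IN.
Molar mass = 255.143 g/mol.
Mass from C: 8 × 12.011 = 96.088 g/mol.
%C = 96.088 / 255.143 × 100 = 37.66%.

37.66%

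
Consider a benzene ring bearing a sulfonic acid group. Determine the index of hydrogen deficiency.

4

Atom tally by fragment:
  benzene ring core → C:6 H:6
  (− 1 ring H displaced by substituents)
  + SO3H → S:1 O:3 H:1
Element totals:
  C: 6
  H: 6
  O: 3
  S: 1
Molecular formula: C6H6O3S.
DoU = (2C + 2 + N − H − X) / 2 = (2·6 + 2 + 0 − 6 − 0) / 2 = 4.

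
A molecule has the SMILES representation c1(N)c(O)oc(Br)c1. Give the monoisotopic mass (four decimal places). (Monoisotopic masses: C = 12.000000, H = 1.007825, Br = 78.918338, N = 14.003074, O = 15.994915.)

Atom tally by fragment:
  furan ring core → C:4 H:4 O:1
  (− 3 ring H displaced by substituents)
  + NH2 → N:1 H:2
  + OH → O:1 H:1
  + Br → Br:1
Element totals:
  C: 4
  H: 4
  Br: 1
  N: 1
  O: 2
Molecular formula: C4H4BrNO2.
  M = 4(12.0) + 4(1.007825) + 78.918338 + 14.003074 + 2(15.994915)
    = 48.000000 + 4.031300 + 78.918338 + 14.003074 + 31.989830 = 176.942542

176.9425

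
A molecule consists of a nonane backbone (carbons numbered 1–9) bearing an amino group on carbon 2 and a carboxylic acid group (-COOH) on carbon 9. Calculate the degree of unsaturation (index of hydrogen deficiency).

Atom tally by fragment:
  CH3 → C:1 H:3
  CH(NH2) → C:1 H:3 N:1
  CH2 → C:1 H:2
  CH2 → C:1 H:2
  CH2 → C:1 H:2
  CH2 → C:1 H:2
  CH2 → C:1 H:2
  CH2 → C:1 H:2
  CH2COOH → C:2 H:3 O:2
Element totals:
  C: 10
  H: 21
  N: 1
  O: 2
Molecular formula: C10H21NO2.
DoU = (2C + 2 + N − H − X) / 2 = (2·10 + 2 + 1 − 21 − 0) / 2 = 1.

1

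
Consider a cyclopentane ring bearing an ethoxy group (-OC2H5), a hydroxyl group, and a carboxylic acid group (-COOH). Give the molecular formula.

C8H14O4

Atom tally by fragment:
  cyclopentane ring core → C:5 H:10
  (− 3 ring H displaced by substituents)
  + OC2H5 → C:2 H:5 O:1
  + OH → O:1 H:1
  + COOH → C:1 H:1 O:2
Element totals:
  C: 8
  H: 14
  O: 4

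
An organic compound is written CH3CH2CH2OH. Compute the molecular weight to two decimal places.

60.10 g/mol

Atom tally by fragment:
  CH3 → C:1 H:3
  CH2 → C:1 H:2
  CH2OH → C:1 H:3 O:1
Element totals:
  C: 3
  H: 8
  O: 1
Molecular formula: C3H8O.
  M = 3(12.011) + 8(1.008) + 15.999
    = 36.033 + 8.064 + 15.999 = 60.096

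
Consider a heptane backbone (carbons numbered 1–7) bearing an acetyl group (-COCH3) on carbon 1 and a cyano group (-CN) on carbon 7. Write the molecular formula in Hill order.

Atom tally by fragment:
  CH3COCH2 → C:3 H:5 O:1
  CH2 → C:1 H:2
  CH2 → C:1 H:2
  CH2 → C:1 H:2
  CH2 → C:1 H:2
  CH2 → C:1 H:2
  CH2CN → C:2 H:2 N:1
Element totals:
  C: 10
  H: 17
  N: 1
  O: 1

C10H17NO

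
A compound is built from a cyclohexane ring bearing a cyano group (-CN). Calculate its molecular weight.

109.17 g/mol

Atom tally by fragment:
  cyclohexane ring core → C:6 H:12
  (− 1 ring H displaced by substituents)
  + CN → C:1 N:1
Element totals:
  C: 7
  H: 11
  N: 1
Molecular formula: C7H11N.
  M = 7(12.011) + 11(1.008) + 14.007
    = 84.077 + 11.088 + 14.007 = 109.172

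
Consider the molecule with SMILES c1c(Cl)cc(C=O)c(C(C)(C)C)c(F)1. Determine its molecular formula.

Atom tally by fragment:
  benzene ring core → C:6 H:6
  (− 4 ring H displaced by substituents)
  + Cl → Cl:1
  + CHO → C:1 H:1 O:1
  + C(CH3)3 → C:4 H:9
  + F → F:1
Element totals:
  C: 11
  H: 12
  Cl: 1
  F: 1
  O: 1

C11H12ClFO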